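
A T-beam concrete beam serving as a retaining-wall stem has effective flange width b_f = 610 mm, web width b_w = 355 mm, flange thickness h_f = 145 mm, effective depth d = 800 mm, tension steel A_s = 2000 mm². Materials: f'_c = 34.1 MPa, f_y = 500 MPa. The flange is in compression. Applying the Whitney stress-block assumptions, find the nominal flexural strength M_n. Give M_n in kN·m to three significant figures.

M_n ≈ 772 kN·m

Tension: T = A_s f_y = 2000 × 500 = 1000000 N.
Try a within the flange: a = T/(0.85 f'_c b_f) = 1000000/(0.85 × 34.1 × 610) = 56.56 mm.
Since a = 56.56 ≤ h_f = 145 mm, the stress block lies entirely in the flange; analyse as a rectangular beam of width b_f.
M_n = T(d − a/2) = 1000000 × (800 − 28.28) = 771.72 × 10⁶ N·mm.
M_n = 771.72 kN·m.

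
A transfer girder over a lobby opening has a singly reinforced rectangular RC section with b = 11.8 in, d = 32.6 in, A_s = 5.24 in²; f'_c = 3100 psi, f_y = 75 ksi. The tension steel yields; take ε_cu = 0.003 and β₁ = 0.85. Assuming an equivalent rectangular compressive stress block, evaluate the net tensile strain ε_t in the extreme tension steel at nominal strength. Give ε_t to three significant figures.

a = A_s f_y/(0.85 f'_c b) = 12.640 in.
β₁ = 0.85, so c = a/β₁ = 12.640/0.85 = 14.871 in.
From the linear strain diagram with ε_cu = 0.003: ε_t = 0.003 (d − c)/c = 0.003 × (32.6 − 14.871)/14.871 = 0.00358.
ε_t < 0.004 — the section is over-reinforced for flexure under ACI limits.

ε_t ≈ 0.00358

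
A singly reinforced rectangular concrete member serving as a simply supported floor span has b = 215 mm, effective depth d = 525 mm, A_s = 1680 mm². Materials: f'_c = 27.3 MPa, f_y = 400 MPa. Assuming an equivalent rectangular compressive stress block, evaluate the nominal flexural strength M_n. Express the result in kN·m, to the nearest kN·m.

M_n ≈ 308 kN·m

T = A_s f_y = 1680 × 400 = 672000 N = 672 kN.
From C = T: a = T/(0.85 f'_c b) = 672000/(0.85 × 27.3 × 215) = 134.69 mm.
M_n = T(d − a/2) = 672 kN × (525 − 67.345) mm = 307.54 kN·m.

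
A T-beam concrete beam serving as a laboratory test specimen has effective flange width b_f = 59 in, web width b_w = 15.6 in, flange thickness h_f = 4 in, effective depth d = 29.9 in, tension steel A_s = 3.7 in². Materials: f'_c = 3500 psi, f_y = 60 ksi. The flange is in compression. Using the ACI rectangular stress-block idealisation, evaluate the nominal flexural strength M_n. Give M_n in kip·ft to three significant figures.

Tension: T = A_s f_y = 3.7 × 60 = 222 kips.
Try a within the flange: a = T/(0.85 f'_c b_f) = 222/(0.85 × 3.5 × 59) = 1.265 in.
Since a = 1.265 ≤ h_f = 4 in, the stress block lies entirely in the flange; analyse as a rectangular beam of width b_f.
M_n = T(d − a/2) = 222 × (29.9 − 0.6325) = 6497.4 kip·in.
M_n = 6497.4/12 = 541.45 kip·ft.

M_n ≈ 541 kip·ft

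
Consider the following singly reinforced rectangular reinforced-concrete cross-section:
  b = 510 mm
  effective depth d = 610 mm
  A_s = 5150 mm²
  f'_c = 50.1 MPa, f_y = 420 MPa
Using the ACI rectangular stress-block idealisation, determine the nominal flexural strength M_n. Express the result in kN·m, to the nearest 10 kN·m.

M_n ≈ 1210 kN·m

T = A_s f_y = 5150 × 420 = 2163000 N = 2163 kN.
From C = T: a = T/(0.85 f'_c b) = 2163000/(0.85 × 50.1 × 510) = 99.59 mm.
M_n = T(d − a/2) = 2163 kN × (610 − 49.795) mm = 1211.72 kN·m.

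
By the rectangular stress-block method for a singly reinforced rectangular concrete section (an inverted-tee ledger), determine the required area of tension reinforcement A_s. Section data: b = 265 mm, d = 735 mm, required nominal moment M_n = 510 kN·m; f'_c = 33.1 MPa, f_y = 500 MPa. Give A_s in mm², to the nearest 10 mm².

With M_n = 0.85 f'_c a b (d − a/2), solve the quadratic for a:
a = d − √(d² − 2M_n/(0.85 f'_c b)) = 735 − √(735² − 2 × 510×10⁶/(0.85 × 33.1 × 265)) = 99.85 mm.
A_s = 0.85 f'_c a b / f_y = 0.85 × 33.1 × 99.85 × 265 / 500 = 1488.9 mm².

A_s ≈ 1490 mm²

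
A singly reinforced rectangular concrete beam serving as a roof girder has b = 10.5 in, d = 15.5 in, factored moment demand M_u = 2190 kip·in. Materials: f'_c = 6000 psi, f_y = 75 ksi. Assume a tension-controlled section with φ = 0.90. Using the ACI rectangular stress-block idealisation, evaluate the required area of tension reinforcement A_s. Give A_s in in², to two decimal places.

A_s ≈ 2.34 in²

M_n = M_u/φ = 2190/0.90 = 2433.33 kip·in.
From M_n = 0.85 f'_c a b (d − a/2):
a = d − √(d² − 2M_n/(0.85 f'_c b)) = 15.5 − √(15.5² − 2 × 2433.33/(0.85 × 6 × 10.5)) = 3.278 in.
A_s = 0.85 f'_c a b / f_y = 0.85 × 6 × 3.278 × 10.5 / 75 = 2.340 in².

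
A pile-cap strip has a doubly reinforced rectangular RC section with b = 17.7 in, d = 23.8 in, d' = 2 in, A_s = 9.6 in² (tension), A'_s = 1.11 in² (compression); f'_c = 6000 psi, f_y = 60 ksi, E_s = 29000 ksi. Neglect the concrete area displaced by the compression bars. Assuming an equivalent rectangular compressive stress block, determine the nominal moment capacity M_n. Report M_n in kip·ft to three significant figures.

M_n ≈ 1010 kip·ft

Assume both steels yield.
a = (A_s − A'_s) f_y/(0.85 f'_c b) = (9.6 − 1.11) × 60/(0.85 × 6 × 17.7) = 5.643 in.
c = a/β₁ = 5.643/0.75 = 7.524 in; ε'_s = 0.003(c − d')/c = 0.0022 ≥ ε_y = 0.0021, so the compression steel yields.
M_n = (A_s − A'_s) f_y (d − a/2) + A'_s f_y (d − d') = 509.4 × (23.8 − 2.8215) + 66.6 × (23.8 − 2) = 10686.4 + 1451.9 = 12138.3 kip·in = 12138.3/12 = 1011.53 kip·ft.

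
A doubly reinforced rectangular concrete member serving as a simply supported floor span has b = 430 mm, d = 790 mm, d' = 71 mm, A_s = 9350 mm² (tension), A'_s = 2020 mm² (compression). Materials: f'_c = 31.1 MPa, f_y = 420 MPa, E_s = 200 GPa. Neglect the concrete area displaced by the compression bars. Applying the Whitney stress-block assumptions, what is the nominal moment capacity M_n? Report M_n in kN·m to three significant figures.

M_n ≈ 2630 kN·m

Assume both tension and compression steel yield.
Net tension couple steel: A_s − A'_s = 7330 mm².
a = (A_s − A'_s) f_y / (0.85 f'_c b) = 3078600/(0.85 × 31.1 × 430) = 270.84 mm.
c = a/β₁ = 270.84/0.828 = 327.10 mm; ε'_s = 0.003(c − d')/c = 0.0023 ≥ f_y/E_s = 0.0021, so compression steel does yield.
M_n = (A_s − A'_s) f_y (d − a/2) + A'_s f_y (d − d') = [3078600 × (790 − 135.42) + 848400 × (790 − 71)] × 10⁻⁶ = 2015.19 + 610.00 = 2625.19 kN·m.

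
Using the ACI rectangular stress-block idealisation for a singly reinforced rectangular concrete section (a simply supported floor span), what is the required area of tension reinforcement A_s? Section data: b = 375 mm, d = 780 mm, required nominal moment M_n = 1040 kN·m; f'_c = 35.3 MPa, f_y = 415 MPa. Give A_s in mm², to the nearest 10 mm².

With M_n = 0.85 f'_c a b (d − a/2), solve the quadratic for a:
a = d − √(d² − 2M_n/(0.85 f'_c b)) = 780 − √(780² − 2 × 1040×10⁶/(0.85 × 35.3 × 375)) = 129.20 mm.
A_s = 0.85 f'_c a b / f_y = 0.85 × 35.3 × 129.20 × 375 / 415 = 3503.0 mm².

A_s ≈ 3500 mm²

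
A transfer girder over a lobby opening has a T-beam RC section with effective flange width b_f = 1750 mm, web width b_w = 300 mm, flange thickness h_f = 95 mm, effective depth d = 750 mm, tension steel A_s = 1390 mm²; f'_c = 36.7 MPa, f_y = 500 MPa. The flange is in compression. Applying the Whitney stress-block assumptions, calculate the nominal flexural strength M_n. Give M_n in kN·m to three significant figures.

M_n ≈ 517 kN·m

Tension: T = A_s f_y = 1390 × 500 = 695000 N.
Try a within the flange: a = T/(0.85 f'_c b_f) = 695000/(0.85 × 36.7 × 1750) = 12.73 mm.
Since a = 12.73 ≤ h_f = 95 mm, the stress block lies entirely in the flange; analyse as a rectangular beam of width b_f.
M_n = T(d − a/2) = 695000 × (750 − 6.365) = 516.83 × 10⁶ N·mm.
M_n = 516.83 kN·m.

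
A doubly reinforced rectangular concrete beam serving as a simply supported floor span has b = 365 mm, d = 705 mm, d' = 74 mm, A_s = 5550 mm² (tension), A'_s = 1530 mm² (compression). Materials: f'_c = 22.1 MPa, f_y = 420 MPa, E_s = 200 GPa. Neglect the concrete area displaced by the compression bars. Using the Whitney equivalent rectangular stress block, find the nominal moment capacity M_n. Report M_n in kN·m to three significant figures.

Assume both tension and compression steel yield.
Net tension couple steel: A_s − A'_s = 4020 mm².
a = (A_s − A'_s) f_y / (0.85 f'_c b) = 1688400/(0.85 × 22.1 × 365) = 246.25 mm.
c = a/β₁ = 246.25/0.85 = 289.71 mm; ε'_s = 0.003(c − d')/c = 0.0022 ≥ f_y/E_s = 0.0021, so compression steel does yield.
M_n = (A_s − A'_s) f_y (d − a/2) + A'_s f_y (d − d') = [1688400 × (705 − 123.125) + 642600 × (705 − 74)] × 10⁻⁶ = 982.44 + 405.48 = 1387.92 kN·m.

M_n ≈ 1390 kN·m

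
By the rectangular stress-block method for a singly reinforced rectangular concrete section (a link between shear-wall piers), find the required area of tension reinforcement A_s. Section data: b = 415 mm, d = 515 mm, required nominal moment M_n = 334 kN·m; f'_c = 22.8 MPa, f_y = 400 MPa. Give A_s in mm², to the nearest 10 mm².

With M_n = 0.85 f'_c a b (d − a/2), solve the quadratic for a:
a = d − √(d² − 2M_n/(0.85 f'_c b)) = 515 − √(515² − 2 × 334×10⁶/(0.85 × 22.8 × 415)) = 88.19 mm.
A_s = 0.85 f'_c a b / f_y = 0.85 × 22.8 × 88.19 × 415 / 400 = 1773.2 mm².

A_s ≈ 1770 mm²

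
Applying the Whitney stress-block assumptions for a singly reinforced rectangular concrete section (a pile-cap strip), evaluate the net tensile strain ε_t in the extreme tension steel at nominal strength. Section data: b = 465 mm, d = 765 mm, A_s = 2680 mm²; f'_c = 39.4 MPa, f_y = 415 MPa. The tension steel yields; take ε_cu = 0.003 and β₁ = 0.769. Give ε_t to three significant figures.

a = A_s f_y/(0.85 f'_c b) = 71.42 mm.
β₁ = 0.769, so c = a/β₁ = 71.42/0.769 = 92.87 mm.
From the linear strain diagram with ε_cu = 0.003: ε_t = 0.003 (d − c)/c = 0.003 × (765 − 92.87)/92.87 = 0.0217.
Since ε_t ≥ 0.005, the section is tension-controlled.

ε_t ≈ 0.0217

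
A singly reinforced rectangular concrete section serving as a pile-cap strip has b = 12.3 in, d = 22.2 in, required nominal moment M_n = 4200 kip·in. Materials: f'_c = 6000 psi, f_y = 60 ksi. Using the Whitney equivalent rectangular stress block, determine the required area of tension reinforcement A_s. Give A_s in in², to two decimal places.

A_s ≈ 3.40 in²

From M_n = 0.85 f'_c a b (d − a/2):
a = d − √(d² − 2M_n/(0.85 f'_c b)) = 22.2 − √(22.2² − 2 × 4200/(0.85 × 6 × 12.3)) = 3.254 in.
A_s = 0.85 f'_c a b / f_y = 0.85 × 6 × 3.254 × 12.3 / 60 = 3.402 in².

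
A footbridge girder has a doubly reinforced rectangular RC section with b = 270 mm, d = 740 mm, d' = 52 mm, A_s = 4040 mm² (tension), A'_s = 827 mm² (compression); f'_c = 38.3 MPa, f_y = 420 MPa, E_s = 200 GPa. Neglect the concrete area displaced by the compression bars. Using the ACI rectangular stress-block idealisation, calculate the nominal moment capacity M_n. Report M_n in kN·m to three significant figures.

Assume both tension and compression steel yield.
Net tension couple steel: A_s − A'_s = 3213 mm².
a = (A_s − A'_s) f_y / (0.85 f'_c b) = 1349460/(0.85 × 38.3 × 270) = 153.52 mm.
c = a/β₁ = 153.52/0.776 = 197.84 mm; ε'_s = 0.003(c − d')/c = 0.0022 ≥ f_y/E_s = 0.0021, so compression steel does yield.
M_n = (A_s − A'_s) f_y (d − a/2) + A'_s f_y (d − d') = [1349460 × (740 − 76.76) + 347340 × (740 − 52)] × 10⁻⁶ = 895.02 + 238.97 = 1133.99 kN·m.

M_n ≈ 1130 kN·m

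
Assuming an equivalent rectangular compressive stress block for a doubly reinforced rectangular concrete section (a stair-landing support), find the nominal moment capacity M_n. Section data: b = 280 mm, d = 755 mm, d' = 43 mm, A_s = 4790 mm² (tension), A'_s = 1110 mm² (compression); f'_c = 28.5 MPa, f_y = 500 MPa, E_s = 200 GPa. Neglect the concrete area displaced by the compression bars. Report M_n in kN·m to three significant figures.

Assume both tension and compression steel yield.
Net tension couple steel: A_s − A'_s = 3680 mm².
a = (A_s − A'_s) f_y / (0.85 f'_c b) = 1840000/(0.85 × 28.5 × 280) = 271.27 mm.
c = a/β₁ = 271.27/0.846 = 320.65 mm; ε'_s = 0.003(c − d')/c = 0.0026 ≥ f_y/E_s = 0.0025, so compression steel does yield.
M_n = (A_s − A'_s) f_y (d − a/2) + A'_s f_y (d − d') = [1840000 × (755 − 135.635) + 555000 × (755 − 43)] × 10⁻⁶ = 1139.63 + 395.16 = 1534.79 kN·m.

M_n ≈ 1530 kN·m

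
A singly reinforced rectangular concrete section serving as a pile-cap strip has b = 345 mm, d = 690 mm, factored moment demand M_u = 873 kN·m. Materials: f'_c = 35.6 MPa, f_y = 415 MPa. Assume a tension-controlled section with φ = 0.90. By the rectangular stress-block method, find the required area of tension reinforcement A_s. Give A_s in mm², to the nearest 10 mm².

A_s ≈ 3800 mm²

M_n = M_u/φ = 873/0.90 = 970 kN·m.
With M_n = 0.85 f'_c a b (d − a/2), solve the quadratic for a:
a = d − √(d² − 2M_n/(0.85 f'_c b)) = 690 − √(690² − 2 × 970×10⁶/(0.85 × 35.6 × 345)) = 151.23 mm.
A_s = 0.85 f'_c a b / f_y = 0.85 × 35.6 × 151.23 × 345 / 415 = 3804.3 mm².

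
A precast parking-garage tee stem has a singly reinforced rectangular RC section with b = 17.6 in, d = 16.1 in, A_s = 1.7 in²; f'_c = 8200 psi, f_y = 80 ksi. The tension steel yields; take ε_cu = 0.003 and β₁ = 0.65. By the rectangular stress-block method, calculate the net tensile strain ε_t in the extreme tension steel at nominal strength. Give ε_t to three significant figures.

a = A_s f_y/(0.85 f'_c b) = 1.109 in.
β₁ = 0.65, so c = a/β₁ = 1.109/0.65 = 1.706 in.
From the linear strain diagram with ε_cu = 0.003: ε_t = 0.003 (d − c)/c = 0.003 × (16.1 − 1.706)/1.706 = 0.0253.
Since ε_t ≥ 0.005, the section is tension-controlled.

ε_t ≈ 0.0253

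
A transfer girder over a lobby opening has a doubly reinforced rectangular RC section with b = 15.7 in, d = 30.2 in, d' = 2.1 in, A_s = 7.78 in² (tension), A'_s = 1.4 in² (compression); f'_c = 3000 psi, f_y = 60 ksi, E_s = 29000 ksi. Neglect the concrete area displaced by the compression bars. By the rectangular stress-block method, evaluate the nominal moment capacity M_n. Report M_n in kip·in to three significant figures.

M_n ≈ 12100 kip·in

Assume both steels yield.
a = (A_s − A'_s) f_y/(0.85 f'_c b) = (7.78 − 1.4) × 60/(0.85 × 3 × 15.7) = 9.562 in.
c = a/β₁ = 9.562/0.85 = 11.249 in; ε'_s = 0.003(c − d')/c = 0.0024 ≥ ε_y = 0.0021, so the compression steel yields.
M_n = (A_s − A'_s) f_y (d − a/2) + A'_s f_y (d − d') = 382.8 × (30.2 − 4.781) + 84 × (30.2 − 2.1) = 9730.4 + 2360.4 = 12090.8 kip·in.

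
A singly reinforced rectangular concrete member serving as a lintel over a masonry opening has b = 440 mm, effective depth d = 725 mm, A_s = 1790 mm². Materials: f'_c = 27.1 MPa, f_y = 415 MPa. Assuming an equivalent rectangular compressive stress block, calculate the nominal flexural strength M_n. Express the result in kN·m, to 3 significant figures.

T = A_s f_y = 1790 × 415 = 742850 N = 742.85 kN.
From C = T: a = T/(0.85 f'_c b) = 742850/(0.85 × 27.1 × 440) = 73.29 mm.
M_n = T(d − a/2) = 742.85 kN × (725 − 36.645) mm = 511.34 kN·m.

M_n ≈ 511 kN·m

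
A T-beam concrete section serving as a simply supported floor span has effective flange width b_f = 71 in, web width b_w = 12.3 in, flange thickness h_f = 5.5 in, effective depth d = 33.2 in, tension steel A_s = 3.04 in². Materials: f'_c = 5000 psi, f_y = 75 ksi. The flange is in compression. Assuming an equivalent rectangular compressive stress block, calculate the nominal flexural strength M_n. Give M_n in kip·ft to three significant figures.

Tension: T = A_s f_y = 3.04 × 75 = 228 kips.
Try a within the flange: a = T/(0.85 f'_c b_f) = 228/(0.85 × 5 × 71) = 0.756 in.
Since a = 0.756 ≤ h_f = 5.5 in, the stress block lies entirely in the flange; analyse as a rectangular beam of width b_f.
M_n = T(d − a/2) = 228 × (33.2 − 0.378) = 7483.4 kip·in.
M_n = 7483.4/12 = 623.62 kip·ft.

M_n ≈ 624 kip·ft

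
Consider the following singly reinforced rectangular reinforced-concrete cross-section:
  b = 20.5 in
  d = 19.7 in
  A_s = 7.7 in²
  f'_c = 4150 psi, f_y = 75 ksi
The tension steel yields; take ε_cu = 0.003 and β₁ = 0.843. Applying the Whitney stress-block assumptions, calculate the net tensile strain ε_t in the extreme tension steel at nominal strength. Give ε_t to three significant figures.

ε_t ≈ 0.00324

a = A_s f_y/(0.85 f'_c b) = 7.986 in.
β₁ = 0.843, so c = a/β₁ = 7.986/0.843 = 9.473 in.
From the linear strain diagram with ε_cu = 0.003: ε_t = 0.003 (d − c)/c = 0.003 × (19.7 − 9.473)/9.473 = 0.00324.
ε_t < 0.004 — the section is over-reinforced for flexure under ACI limits.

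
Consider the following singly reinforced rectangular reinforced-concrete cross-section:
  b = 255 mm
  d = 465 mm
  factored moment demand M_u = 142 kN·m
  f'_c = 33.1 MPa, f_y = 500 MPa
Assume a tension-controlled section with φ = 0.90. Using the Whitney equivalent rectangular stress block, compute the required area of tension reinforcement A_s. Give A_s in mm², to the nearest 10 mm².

A_s ≈ 720 mm²

M_n = M_u/φ = 142/0.90 = 157.778 kN·m.
With M_n = 0.85 f'_c a b (d − a/2), solve the quadratic for a:
a = d − √(d² − 2M_n/(0.85 f'_c b)) = 465 − √(465² − 2 × 157.778×10⁶/(0.85 × 33.1 × 255)) = 49.98 mm.
A_s = 0.85 f'_c a b / f_y = 0.85 × 33.1 × 49.98 × 255 / 500 = 717.2 mm².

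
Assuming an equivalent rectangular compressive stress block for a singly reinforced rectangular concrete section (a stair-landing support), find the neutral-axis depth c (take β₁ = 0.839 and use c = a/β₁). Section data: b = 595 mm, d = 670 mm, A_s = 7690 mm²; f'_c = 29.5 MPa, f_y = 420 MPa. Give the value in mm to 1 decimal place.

c ≈ 258.0 mm

T = A_s f_y = 7690 × 420 = 3229800 N = 3229.8 kN.
Setting C = 0.85 f'_c a b equal to T: a = 3229800/(0.85 × 29.5 × 595) = 216.480 mm.
With β₁ = 0.839, c = a/β₁ = 216.480/0.839 = 258.0 mm.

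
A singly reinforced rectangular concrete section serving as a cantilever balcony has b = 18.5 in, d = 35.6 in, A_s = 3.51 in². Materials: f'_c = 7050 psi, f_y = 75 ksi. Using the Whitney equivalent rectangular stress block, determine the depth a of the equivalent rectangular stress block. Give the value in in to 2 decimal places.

T = A_s f_y = 3.51 × 75 = 263.25 kips.
a = T/(0.85 f'_c b) = 263.25/(0.85 × 7.05 × 18.5) = 2.37 in.

a ≈ 2.37 in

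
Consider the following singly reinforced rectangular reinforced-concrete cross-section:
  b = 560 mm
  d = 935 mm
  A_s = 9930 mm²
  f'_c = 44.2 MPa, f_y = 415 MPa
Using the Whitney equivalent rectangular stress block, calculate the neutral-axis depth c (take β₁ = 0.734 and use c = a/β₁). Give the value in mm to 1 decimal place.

c ≈ 266.9 mm

T = A_s f_y = 9930 × 415 = 4120950 N = 4120.95 kN.
Setting C = 0.85 f'_c a b equal to T: a = 4120950/(0.85 × 44.2 × 560) = 195.870 mm.
With β₁ = 0.734, c = a/β₁ = 195.870/0.734 = 266.9 mm.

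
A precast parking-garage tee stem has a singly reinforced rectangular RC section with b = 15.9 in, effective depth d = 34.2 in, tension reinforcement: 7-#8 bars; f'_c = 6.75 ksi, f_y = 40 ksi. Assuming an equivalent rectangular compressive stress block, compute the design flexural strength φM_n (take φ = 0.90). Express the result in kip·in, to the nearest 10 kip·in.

φM_n ≈ 6570 kip·in

A_s = 7 × 0.79 = 5.53 in².
T = A_s f_y = 5.53 × 40 = 221.2 kips.
a = T/(0.85 f'_c b) = 221.2/(0.85 × 6.75 × 15.9) = 2.425 in.
M_n = T(d − a/2) = 221.2 × (34.2 − 1.2125) = 7296.8 kip·in.
φM_n = 0.90 × 7296.8 = 6567.1 kip·in.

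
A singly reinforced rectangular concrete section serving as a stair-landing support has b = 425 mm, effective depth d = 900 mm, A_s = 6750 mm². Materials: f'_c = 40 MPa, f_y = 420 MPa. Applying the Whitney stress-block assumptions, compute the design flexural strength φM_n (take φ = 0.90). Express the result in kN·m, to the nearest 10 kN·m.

T = A_s f_y = 6750 × 420 = 2835000 N = 2835 kN.
From C = T: a = T/(0.85 f'_c b) = 2835000/(0.85 × 40 × 425) = 196.19 mm.
M_n = T(d − a/2) = 2835 kN × (900 − 98.095) mm = 2273.40 kN·m.
φM_n = 0.90 × 2273.40 = 2046.06 kN·m.

φM_n ≈ 2050 kN·m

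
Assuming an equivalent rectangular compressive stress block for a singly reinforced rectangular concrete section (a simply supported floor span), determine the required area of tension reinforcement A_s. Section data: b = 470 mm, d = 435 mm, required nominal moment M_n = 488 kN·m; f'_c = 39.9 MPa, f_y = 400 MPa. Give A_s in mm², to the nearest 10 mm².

With M_n = 0.85 f'_c a b (d − a/2), solve the quadratic for a:
a = d − √(d² − 2M_n/(0.85 f'_c b)) = 435 − √(435² − 2 × 488×10⁶/(0.85 × 39.9 × 470)) = 77.24 mm.
A_s = 0.85 f'_c a b / f_y = 0.85 × 39.9 × 77.24 × 470 / 400 = 3078.0 mm².

A_s ≈ 3080 mm²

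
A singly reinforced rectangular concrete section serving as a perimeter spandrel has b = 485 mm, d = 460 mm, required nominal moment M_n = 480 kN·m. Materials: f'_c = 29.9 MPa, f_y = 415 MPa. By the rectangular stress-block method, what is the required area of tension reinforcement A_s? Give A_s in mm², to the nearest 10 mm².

With M_n = 0.85 f'_c a b (d − a/2), solve the quadratic for a:
a = d − √(d² − 2M_n/(0.85 f'_c b)) = 460 − √(460² − 2 × 480×10⁶/(0.85 × 29.9 × 485)) = 94.33 mm.
A_s = 0.85 f'_c a b / f_y = 0.85 × 29.9 × 94.33 × 485 / 415 = 2801.8 mm².

A_s ≈ 2800 mm²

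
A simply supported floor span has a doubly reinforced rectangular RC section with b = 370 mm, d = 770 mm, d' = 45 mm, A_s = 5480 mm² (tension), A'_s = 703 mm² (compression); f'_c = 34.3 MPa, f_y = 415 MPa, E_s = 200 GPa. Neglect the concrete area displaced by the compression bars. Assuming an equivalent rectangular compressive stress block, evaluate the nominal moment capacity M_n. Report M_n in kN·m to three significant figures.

M_n ≈ 1560 kN·m

Assume both tension and compression steel yield.
Net tension couple steel: A_s − A'_s = 4777 mm².
a = (A_s − A'_s) f_y / (0.85 f'_c b) = 1982455/(0.85 × 34.3 × 370) = 183.78 mm.
c = a/β₁ = 183.78/0.805 = 228.30 mm; ε'_s = 0.003(c − d')/c = 0.0024 ≥ f_y/E_s = 0.0021, so compression steel does yield.
M_n = (A_s − A'_s) f_y (d − a/2) + A'_s f_y (d − d') = [1982455 × (770 − 91.89) + 291745 × (770 − 45)] × 10⁻⁶ = 1344.32 + 211.52 = 1555.84 kN·m.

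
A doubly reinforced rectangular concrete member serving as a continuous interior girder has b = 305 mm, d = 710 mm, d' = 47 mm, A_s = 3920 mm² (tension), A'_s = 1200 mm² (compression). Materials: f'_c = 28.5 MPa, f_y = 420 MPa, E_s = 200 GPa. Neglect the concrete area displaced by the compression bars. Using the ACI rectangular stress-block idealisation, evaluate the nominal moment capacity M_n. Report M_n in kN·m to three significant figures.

Assume both tension and compression steel yield.
Net tension couple steel: A_s − A'_s = 2720 mm².
a = (A_s − A'_s) f_y / (0.85 f'_c b) = 1142400/(0.85 × 28.5 × 305) = 154.62 mm.
c = a/β₁ = 154.62/0.846 = 182.77 mm; ε'_s = 0.003(c − d')/c = 0.0022 ≥ f_y/E_s = 0.0021, so compression steel does yield.
M_n = (A_s − A'_s) f_y (d − a/2) + A'_s f_y (d − d') = [1142400 × (710 − 77.31) + 504000 × (710 − 47)] × 10⁻⁶ = 722.79 + 334.15 = 1056.94 kN·m.

M_n ≈ 1060 kN·m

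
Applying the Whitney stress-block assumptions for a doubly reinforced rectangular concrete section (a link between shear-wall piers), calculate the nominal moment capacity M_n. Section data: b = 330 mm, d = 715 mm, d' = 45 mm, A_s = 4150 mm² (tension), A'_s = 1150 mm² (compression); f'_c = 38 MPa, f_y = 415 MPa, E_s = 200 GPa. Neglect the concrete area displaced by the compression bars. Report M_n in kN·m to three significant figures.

Assume both tension and compression steel yield.
Net tension couple steel: A_s − A'_s = 3000 mm².
a = (A_s − A'_s) f_y / (0.85 f'_c b) = 1245000/(0.85 × 38 × 330) = 116.80 mm.
c = a/β₁ = 116.80/0.779 = 149.94 mm; ε'_s = 0.003(c − d')/c = 0.0021 ≥ f_y/E_s = 0.0021, so compression steel does yield.
M_n = (A_s − A'_s) f_y (d − a/2) + A'_s f_y (d − d') = [1245000 × (715 − 58.4) + 477250 × (715 − 45)] × 10⁻⁶ = 817.47 + 319.76 = 1137.23 kN·m.

M_n ≈ 1140 kN·m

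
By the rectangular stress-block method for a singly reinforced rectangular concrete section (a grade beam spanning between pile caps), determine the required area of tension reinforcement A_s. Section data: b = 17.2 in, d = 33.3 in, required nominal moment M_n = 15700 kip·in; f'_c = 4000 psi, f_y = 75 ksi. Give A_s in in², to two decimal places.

A_s ≈ 7.32 in²

From M_n = 0.85 f'_c a b (d − a/2):
a = d − √(d² − 2M_n/(0.85 f'_c b)) = 33.3 − √(33.3² − 2 × 15700/(0.85 × 4 × 17.2)) = 9.384 in.
A_s = 0.85 f'_c a b / f_y = 0.85 × 4 × 9.384 × 17.2 / 75 = 7.317 in².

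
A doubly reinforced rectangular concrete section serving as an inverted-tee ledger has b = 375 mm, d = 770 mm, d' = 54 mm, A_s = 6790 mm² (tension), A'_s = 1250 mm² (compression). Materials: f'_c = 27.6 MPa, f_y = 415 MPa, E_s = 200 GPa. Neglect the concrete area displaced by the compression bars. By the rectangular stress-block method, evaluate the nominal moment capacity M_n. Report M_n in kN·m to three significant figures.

M_n ≈ 1840 kN·m

Assume both tension and compression steel yield.
Net tension couple steel: A_s − A'_s = 5540 mm².
a = (A_s − A'_s) f_y / (0.85 f'_c b) = 2299100/(0.85 × 27.6 × 375) = 261.34 mm.
c = a/β₁ = 261.34/0.85 = 307.46 mm; ε'_s = 0.003(c − d')/c = 0.0025 ≥ f_y/E_s = 0.0021, so compression steel does yield.
M_n = (A_s − A'_s) f_y (d − a/2) + A'_s f_y (d − d') = [2299100 × (770 − 130.67) + 518750 × (770 − 54)] × 10⁻⁶ = 1469.88 + 371.43 = 1841.31 kN·m.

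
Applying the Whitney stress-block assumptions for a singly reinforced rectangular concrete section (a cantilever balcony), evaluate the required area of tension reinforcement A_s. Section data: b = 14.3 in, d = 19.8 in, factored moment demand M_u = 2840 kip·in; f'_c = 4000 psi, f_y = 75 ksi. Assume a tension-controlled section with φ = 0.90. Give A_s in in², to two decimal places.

M_n = M_u/φ = 2840/0.90 = 3155.56 kip·in.
From M_n = 0.85 f'_c a b (d − a/2):
a = d − √(d² − 2M_n/(0.85 f'_c b)) = 19.8 − √(19.8² − 2 × 3155.56/(0.85 × 4 × 14.3)) = 3.606 in.
A_s = 0.85 f'_c a b / f_y = 0.85 × 4 × 3.606 × 14.3 / 75 = 2.338 in².

A_s ≈ 2.34 in²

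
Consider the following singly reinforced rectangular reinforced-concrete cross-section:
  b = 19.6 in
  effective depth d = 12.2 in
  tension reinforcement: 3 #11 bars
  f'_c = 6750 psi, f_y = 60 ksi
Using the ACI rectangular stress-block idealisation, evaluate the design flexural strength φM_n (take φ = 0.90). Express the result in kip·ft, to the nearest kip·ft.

φM_n ≈ 231 kip·ft

A_s = 3 × 1.56 = 4.68 in².
T = A_s f_y = 4.68 × 60 = 280.8 kips.
a = T/(0.85 f'_c b) = 280.8/(0.85 × 6.75 × 19.6) = 2.497 in.
M_n = T(d − a/2) = 280.8 × (12.2 − 1.2485) = 3075.2 kip·in = 3075.2/12 = 256.27 kip·ft.
φM_n = 0.90 × 256.27 = 230.64 kip·ft.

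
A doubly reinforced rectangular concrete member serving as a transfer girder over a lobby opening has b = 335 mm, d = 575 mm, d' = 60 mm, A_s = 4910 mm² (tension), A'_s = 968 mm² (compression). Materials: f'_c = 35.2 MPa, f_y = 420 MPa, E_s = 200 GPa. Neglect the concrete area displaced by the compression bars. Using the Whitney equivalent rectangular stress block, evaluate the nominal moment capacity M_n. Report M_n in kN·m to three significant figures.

M_n ≈ 1020 kN·m

Assume both tension and compression steel yield.
Net tension couple steel: A_s − A'_s = 3942 mm².
a = (A_s − A'_s) f_y / (0.85 f'_c b) = 1655640/(0.85 × 35.2 × 335) = 165.18 mm.
c = a/β₁ = 165.18/0.799 = 206.73 mm; ε'_s = 0.003(c − d')/c = 0.0021 ≥ f_y/E_s = 0.0021, so compression steel does yield.
M_n = (A_s − A'_s) f_y (d − a/2) + A'_s f_y (d − d') = [1655640 × (575 − 82.59) + 406560 × (575 − 60)] × 10⁻⁶ = 815.25 + 209.38 = 1024.63 kN·m.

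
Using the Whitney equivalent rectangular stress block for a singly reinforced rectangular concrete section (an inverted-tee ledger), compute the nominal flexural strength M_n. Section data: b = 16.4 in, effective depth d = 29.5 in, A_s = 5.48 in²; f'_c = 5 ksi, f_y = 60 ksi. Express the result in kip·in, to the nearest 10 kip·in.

M_n ≈ 8920 kip·in

T = A_s f_y = 5.48 × 60 = 328.8 kips.
a = T/(0.85 f'_c b) = 328.8/(0.85 × 5 × 16.4) = 4.717 in.
M_n = T(d − a/2) = 328.8 × (29.5 − 2.3585) = 8924.1 kip·in.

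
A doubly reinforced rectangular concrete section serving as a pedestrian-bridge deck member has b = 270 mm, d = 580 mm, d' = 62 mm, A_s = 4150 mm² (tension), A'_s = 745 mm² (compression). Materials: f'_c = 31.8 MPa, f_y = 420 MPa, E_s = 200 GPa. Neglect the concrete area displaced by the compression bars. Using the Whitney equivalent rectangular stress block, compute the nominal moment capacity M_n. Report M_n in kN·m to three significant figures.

Assume both tension and compression steel yield.
Net tension couple steel: A_s − A'_s = 3405 mm².
a = (A_s − A'_s) f_y / (0.85 f'_c b) = 1430100/(0.85 × 31.8 × 270) = 195.96 mm.
c = a/β₁ = 195.96/0.823 = 238.10 mm; ε'_s = 0.003(c − d')/c = 0.0022 ≥ f_y/E_s = 0.0021, so compression steel does yield.
M_n = (A_s − A'_s) f_y (d − a/2) + A'_s f_y (d − d') = [1430100 × (580 − 97.98) + 312900 × (580 − 62)] × 10⁻⁶ = 689.34 + 162.08 = 851.42 kN·m.

M_n ≈ 851 kN·m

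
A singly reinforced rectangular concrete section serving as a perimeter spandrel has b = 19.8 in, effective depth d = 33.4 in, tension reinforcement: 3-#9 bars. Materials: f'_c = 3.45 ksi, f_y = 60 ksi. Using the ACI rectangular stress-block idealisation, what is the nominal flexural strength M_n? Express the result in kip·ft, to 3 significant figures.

M_n ≈ 478 kip·ft

A_s = 3 × 1 = 3 in².
T = A_s f_y = 3 × 60 = 180 kips.
a = T/(0.85 f'_c b) = 180/(0.85 × 3.45 × 19.8) = 3.100 in.
M_n = T(d − a/2) = 180 × (33.4 − 1.55) = 5733.0 kip·in = 5733.0/12 = 477.75 kip·ft.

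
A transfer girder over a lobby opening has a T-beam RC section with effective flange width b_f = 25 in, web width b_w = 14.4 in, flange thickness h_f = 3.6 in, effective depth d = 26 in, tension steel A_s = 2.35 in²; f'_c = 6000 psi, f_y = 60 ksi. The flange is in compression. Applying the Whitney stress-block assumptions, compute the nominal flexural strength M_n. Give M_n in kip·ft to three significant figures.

M_n ≈ 299 kip·ft

Tension: T = A_s f_y = 2.35 × 60 = 141 kips.
Try a within the flange: a = T/(0.85 f'_c b_f) = 141/(0.85 × 6 × 25) = 1.106 in.
Since a = 1.106 ≤ h_f = 3.6 in, the stress block lies entirely in the flange; analyse as a rectangular beam of width b_f.
M_n = T(d − a/2) = 141 × (26 − 0.553) = 3588.0 kip·in.
M_n = 3588.0/12 = 299.00 kip·ft.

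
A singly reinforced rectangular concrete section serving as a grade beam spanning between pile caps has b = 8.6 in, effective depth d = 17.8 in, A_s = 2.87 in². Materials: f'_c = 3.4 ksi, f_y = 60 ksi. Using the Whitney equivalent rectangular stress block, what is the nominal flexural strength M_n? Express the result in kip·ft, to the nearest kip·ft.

M_n ≈ 206 kip·ft

T = A_s f_y = 2.87 × 60 = 172.2 kips.
a = T/(0.85 f'_c b) = 172.2/(0.85 × 3.4 × 8.6) = 6.928 in.
M_n = T(d − a/2) = 172.2 × (17.8 − 3.464) = 2468.7 kip·in = 2468.7/12 = 205.73 kip·ft.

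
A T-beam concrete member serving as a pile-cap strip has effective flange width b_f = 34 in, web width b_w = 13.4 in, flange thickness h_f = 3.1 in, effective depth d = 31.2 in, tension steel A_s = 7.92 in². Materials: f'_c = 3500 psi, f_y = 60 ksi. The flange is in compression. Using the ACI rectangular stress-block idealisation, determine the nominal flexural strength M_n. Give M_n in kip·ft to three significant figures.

Tension: T = A_s f_y = 7.92 × 60 = 475.2 kips.
Try a within the flange: a = T/(0.85 f'_c b_f) = 475.2/(0.85 × 3.5 × 34) = 4.698 in.
a = 4.698 > h_f = 3.1 in: the block extends into the web. Split into flange-overhang and web parts.
C_f = 0.85 f'_c (b_f − b_w) h_f = 0.85 × 3.5 × (34 − 13.4) × 3.1 = 190.0 kips.
Remaining web compression depth: a_w = (T − C_f)/(0.85 f'_c b_w) = (475.2 − 190.0)/(0.85 × 3.5 × 13.4) = 7.154 in.
M_n = C_f(d − h_f/2) + (T − C_f)(d − a_w/2) = 190.0 × (31.2 − 1.55) + 285.2 × (31.2 − 3.577) = 5633.5 + 7878.1 = 13511.6 kip·in.
M_n = 13511.6/12 = 1125.97 kip·ft.

M_n ≈ 1130 kip·ft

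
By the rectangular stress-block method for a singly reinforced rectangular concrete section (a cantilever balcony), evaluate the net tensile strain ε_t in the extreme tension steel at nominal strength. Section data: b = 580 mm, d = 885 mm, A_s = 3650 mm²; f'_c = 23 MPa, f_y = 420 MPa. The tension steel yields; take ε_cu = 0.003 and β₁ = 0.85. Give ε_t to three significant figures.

a = A_s f_y/(0.85 f'_c b) = 135.20 mm.
β₁ = 0.85, so c = a/β₁ = 135.20/0.85 = 159.06 mm.
From the linear strain diagram with ε_cu = 0.003: ε_t = 0.003 (d − c)/c = 0.003 × (885 − 159.06)/159.06 = 0.0137.
Since ε_t ≥ 0.005, the section is tension-controlled.

ε_t ≈ 0.0137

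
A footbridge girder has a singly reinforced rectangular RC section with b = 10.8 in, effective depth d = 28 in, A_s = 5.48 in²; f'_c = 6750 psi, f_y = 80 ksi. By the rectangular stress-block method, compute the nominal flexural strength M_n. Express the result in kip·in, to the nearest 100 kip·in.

T = A_s f_y = 5.48 × 80 = 438.4 kips.
a = T/(0.85 f'_c b) = 438.4/(0.85 × 6.75 × 10.8) = 7.075 in.
M_n = T(d − a/2) = 438.4 × (28 − 3.5375) = 10724.4 kip·in.

M_n ≈ 10700 kip·in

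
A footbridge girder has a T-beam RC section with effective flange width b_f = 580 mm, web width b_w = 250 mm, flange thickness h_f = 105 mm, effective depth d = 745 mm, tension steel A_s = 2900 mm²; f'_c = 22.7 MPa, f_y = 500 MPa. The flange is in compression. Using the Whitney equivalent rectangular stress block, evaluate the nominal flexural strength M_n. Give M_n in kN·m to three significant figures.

M_n ≈ 982 kN·m

Tension: T = A_s f_y = 2900 × 500 = 1450000 N.
Try a within the flange: a = T/(0.85 f'_c b_f) = 1450000/(0.85 × 22.7 × 580) = 129.57 mm.
a = 129.57 > h_f = 105 mm: the block extends into the web. Split into flange-overhang and web parts.
C_f = 0.85 f'_c (b_f − b_w) h_f = 0.85 × 22.7 × (580 − 250) × 105 = 668572 N.
Remaining web compression depth: a_w = (T − C_f)/(0.85 f'_c b_w) = (1450000 − 668572)/(0.85 × 22.7 × 250) = 162.00 mm.
M_n = C_f(d − h_f/2) + (T − C_f)(d − a_w/2) = 668572 × (745 − 52.5) + 781428 × (745 − 81) = 462.99 + 518.87 = 981.86 × 10⁶ N·mm.
M_n = 981.86 kN·m.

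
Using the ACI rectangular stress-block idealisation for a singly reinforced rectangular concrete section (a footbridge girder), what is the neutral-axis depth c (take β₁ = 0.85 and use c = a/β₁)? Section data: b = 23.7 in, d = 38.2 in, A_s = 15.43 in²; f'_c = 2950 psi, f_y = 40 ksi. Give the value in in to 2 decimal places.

T = A_s f_y = 15.43 × 40 = 617.2 kips.
a = T/(0.85 f'_c b) = 617.2/(0.85 × 2.95 × 23.7) = 10.3857 in.
With β₁ = 0.85, c = a/β₁ = 10.3857/0.85 = 12.22 in.

c ≈ 12.22 in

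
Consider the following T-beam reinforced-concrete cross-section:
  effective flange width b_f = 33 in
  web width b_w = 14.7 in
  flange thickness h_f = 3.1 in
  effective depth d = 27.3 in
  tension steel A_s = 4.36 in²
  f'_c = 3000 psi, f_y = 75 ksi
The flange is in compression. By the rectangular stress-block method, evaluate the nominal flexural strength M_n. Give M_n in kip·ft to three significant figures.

M_n ≈ 688 kip·ft

Tension: T = A_s f_y = 4.36 × 75 = 327 kips.
Try a within the flange: a = T/(0.85 f'_c b_f) = 327/(0.85 × 3 × 33) = 3.886 in.
a = 3.886 > h_f = 3.1 in: the block extends into the web. Split into flange-overhang and web parts.
C_f = 0.85 f'_c (b_f − b_w) h_f = 0.85 × 3 × (33 − 14.7) × 3.1 = 144.7 kips.
Remaining web compression depth: a_w = (T − C_f)/(0.85 f'_c b_w) = (327 − 144.7)/(0.85 × 3 × 14.7) = 4.863 in.
M_n = C_f(d − h_f/2) + (T − C_f)(d − a_w/2) = 144.7 × (27.3 − 1.55) + 182.3 × (27.3 − 2.4315) = 3726.0 + 4533.5 = 8259.5 kip·in.
M_n = 8259.5/12 = 688.29 kip·ft.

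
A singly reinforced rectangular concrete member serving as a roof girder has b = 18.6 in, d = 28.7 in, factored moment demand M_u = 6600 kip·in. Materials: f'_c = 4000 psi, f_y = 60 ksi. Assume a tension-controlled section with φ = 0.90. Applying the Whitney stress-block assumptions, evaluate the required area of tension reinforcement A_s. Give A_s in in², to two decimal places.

M_n = M_u/φ = 6600/0.90 = 7333.33 kip·in.
From M_n = 0.85 f'_c a b (d − a/2):
a = d − √(d² − 2M_n/(0.85 f'_c b)) = 28.7 − √(28.7² − 2 × 7333.33/(0.85 × 4 × 18.6)) = 4.374 in.
A_s = 0.85 f'_c a b / f_y = 0.85 × 4 × 4.374 × 18.6 / 60 = 4.610 in².

A_s ≈ 4.61 in²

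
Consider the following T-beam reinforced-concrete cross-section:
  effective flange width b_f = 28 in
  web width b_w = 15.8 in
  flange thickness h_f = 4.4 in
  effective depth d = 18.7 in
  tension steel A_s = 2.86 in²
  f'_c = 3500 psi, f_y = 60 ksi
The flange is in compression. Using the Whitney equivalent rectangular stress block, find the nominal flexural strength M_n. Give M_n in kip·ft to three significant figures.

Tension: T = A_s f_y = 2.86 × 60 = 171.6 kips.
Try a within the flange: a = T/(0.85 f'_c b_f) = 171.6/(0.85 × 3.5 × 28) = 2.060 in.
Since a = 2.060 ≤ h_f = 4.4 in, the stress block lies entirely in the flange; analyse as a rectangular beam of width b_f.
M_n = T(d − a/2) = 171.6 × (18.7 − 1.03) = 3032.2 kip·in.
M_n = 3032.2/12 = 252.68 kip·ft.

M_n ≈ 253 kip·ft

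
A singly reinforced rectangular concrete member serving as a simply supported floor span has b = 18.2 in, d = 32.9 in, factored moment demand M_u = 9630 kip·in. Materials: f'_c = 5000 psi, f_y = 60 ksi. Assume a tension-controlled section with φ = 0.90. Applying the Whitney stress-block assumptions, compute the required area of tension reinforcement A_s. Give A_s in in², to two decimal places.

A_s ≈ 5.82 in²

M_n = M_u/φ = 9630/0.90 = 10700 kip·in.
From M_n = 0.85 f'_c a b (d − a/2):
a = d − √(d² − 2M_n/(0.85 f'_c b)) = 32.9 − √(32.9² − 2 × 10700/(0.85 × 5 × 18.2)) = 4.514 in.
A_s = 0.85 f'_c a b / f_y = 0.85 × 5 × 4.514 × 18.2 / 60 = 5.819 in².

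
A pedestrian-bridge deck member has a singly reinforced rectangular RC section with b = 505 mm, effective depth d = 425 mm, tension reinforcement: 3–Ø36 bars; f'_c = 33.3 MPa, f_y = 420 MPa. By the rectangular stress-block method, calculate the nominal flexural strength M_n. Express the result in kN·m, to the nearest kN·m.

M_n ≈ 488 kN·m

A_s = 3 × 1018 = 3054 mm².
T = A_s f_y = 3054 × 420 = 1282680 N = 1282.68 kN.
From C = T: a = T/(0.85 f'_c b) = 1282680/(0.85 × 33.3 × 505) = 89.74 mm.
M_n = T(d − a/2) = 1282.68 kN × (425 − 44.87) mm = 487.59 kN·m.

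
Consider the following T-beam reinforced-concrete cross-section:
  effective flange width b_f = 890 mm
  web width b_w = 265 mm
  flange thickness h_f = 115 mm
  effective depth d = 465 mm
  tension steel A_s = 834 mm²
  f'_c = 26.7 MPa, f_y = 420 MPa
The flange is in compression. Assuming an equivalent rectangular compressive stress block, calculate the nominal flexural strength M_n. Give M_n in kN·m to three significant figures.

Tension: T = A_s f_y = 834 × 420 = 350280 N.
Try a within the flange: a = T/(0.85 f'_c b_f) = 350280/(0.85 × 26.7 × 890) = 17.34 mm.
Since a = 17.34 ≤ h_f = 115 mm, the stress block lies entirely in the flange; analyse as a rectangular beam of width b_f.
M_n = T(d − a/2) = 350280 × (465 − 8.67) = 159.84 × 10⁶ N·mm.
M_n = 159.84 kN·m.

M_n ≈ 160 kN·m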